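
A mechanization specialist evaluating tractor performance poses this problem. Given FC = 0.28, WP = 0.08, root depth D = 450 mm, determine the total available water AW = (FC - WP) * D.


AW = (FC - WP) * D
   = (0.28 - 0.08) * 450
   = 0.20 * 450
   = 90 mm


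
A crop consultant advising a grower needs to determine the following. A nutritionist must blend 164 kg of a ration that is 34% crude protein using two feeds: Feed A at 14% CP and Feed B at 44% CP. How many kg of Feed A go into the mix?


parts_A = CP_b - target = 44 - 34 = 10
parts_B = target - CP_a = 34 - 14 = 20
total_parts = 10 + 20 = 30
Feed A = 164 * 10 / 30 = 54.67 kg
Feed B = 164 * 20 / 30 = 109.33 kg

54.67 kg


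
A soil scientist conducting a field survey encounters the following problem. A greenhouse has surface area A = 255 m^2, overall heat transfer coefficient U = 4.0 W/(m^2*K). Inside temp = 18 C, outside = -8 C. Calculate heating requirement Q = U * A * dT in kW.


dT = 18 - (-8) = 26 K
Q = U * A * dT
  = 4.0 * 255 * 26
  = 26520 W = 26.52 kW


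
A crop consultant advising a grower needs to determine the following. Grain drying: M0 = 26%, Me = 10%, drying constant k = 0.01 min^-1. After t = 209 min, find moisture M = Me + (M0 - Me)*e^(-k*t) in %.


M = Me + (M0 - Me) * e^(-k*t)
  = 10 + (26 - 10) * e^(-0.01*209)
  = 10 + 16 * e^(-2.090)
  = 10 + 16 * 0.12369
  = 10 + 1.9790
  = 11.98%


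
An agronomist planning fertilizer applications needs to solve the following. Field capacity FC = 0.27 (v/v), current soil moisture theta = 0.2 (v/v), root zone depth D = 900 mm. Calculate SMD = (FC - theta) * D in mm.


SMD = (FC - theta) * D
    = (0.27 - 0.2) * 900
    = 0.070 * 900
    = 63 mm


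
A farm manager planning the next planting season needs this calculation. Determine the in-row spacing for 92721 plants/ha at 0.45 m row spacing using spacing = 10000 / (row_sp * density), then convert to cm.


spacing = 10000 / (row_sp * density)
        = 10000 / (0.45 * 92721)
        = 10000 / 41724.45
        = 0.23967 m = 23.97 cm


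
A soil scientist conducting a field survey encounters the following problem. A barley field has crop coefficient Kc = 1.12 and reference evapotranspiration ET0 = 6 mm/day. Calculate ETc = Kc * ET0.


ETc = Kc * ET0
    = 1.12 * 6
    = 6.72 mm/day


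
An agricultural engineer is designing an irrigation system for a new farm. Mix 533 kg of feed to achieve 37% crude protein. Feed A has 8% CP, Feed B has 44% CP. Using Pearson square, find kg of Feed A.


parts_A = CP_b - target = 44 - 37 = 7
parts_B = target - CP_a = 37 - 8 = 29
total_parts = 7 + 29 = 36
Feed A = 533 * 7 / 36 = 103.64 kg
Feed B = 533 * 29 / 36 = 429.36 kg

103.64 kg


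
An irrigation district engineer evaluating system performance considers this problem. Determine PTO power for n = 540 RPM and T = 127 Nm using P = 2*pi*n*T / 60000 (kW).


P = 2*pi*n*T / 60000
  = 2*pi * 540 * 127 / 60000
  = 430900.85 / 60000
  = 7.18 kW


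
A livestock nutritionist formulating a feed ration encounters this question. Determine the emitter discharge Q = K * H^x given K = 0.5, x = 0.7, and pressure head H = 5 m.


Q = K * H^x
  = 0.5 * 5^0.7
  = 0.5 * 3.0852
  = 1.54 L/h


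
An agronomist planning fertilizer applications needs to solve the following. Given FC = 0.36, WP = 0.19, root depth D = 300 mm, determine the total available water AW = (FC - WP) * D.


AW = (FC - WP) * D
   = (0.36 - 0.19) * 300
   = 0.17 * 300
   = 51 mm


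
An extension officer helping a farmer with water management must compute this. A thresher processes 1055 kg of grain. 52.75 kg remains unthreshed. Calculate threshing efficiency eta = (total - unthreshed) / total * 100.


eta = (total - unthreshed) / total * 100
    = (1055 - 52.75) / 1055 * 100
    = 1002.25 / 1055 * 100
    = 95%


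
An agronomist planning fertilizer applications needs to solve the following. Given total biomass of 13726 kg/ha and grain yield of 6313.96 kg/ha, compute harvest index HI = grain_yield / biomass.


HI = grain_yield / biomass
   = 6313.96 / 13726
   = 0.46


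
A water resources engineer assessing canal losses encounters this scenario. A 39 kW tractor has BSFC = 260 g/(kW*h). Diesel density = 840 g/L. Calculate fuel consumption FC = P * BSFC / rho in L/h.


FC = P * BSFC / rho_fuel
   = 39 * 260 / 840
   = 10140 / 840
   = 12.07 L/h


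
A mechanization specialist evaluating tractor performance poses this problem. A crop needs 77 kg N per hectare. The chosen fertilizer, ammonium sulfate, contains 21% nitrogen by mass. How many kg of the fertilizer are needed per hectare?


Rate = N_required / (N_content / 100)
     = 77 / (21 / 100)
     = 77 / 0.21
     = 366.67 kg/ha


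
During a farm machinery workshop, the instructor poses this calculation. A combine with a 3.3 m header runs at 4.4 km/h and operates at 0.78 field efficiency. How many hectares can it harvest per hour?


C = w * v * eta_f / 10
  = 3.3 * 4.4 * 0.78 / 10
  = 11.33 / 10
  = 1.13 ha/h


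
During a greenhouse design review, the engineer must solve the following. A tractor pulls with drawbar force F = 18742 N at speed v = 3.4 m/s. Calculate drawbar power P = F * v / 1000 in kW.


P = F * v / 1000
  = 18742 * 3.4 / 1000
  = 63722.80 / 1000
  = 63.72 kW


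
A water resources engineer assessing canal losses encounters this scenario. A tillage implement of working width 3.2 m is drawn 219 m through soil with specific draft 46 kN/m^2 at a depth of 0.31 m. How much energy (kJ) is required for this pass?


E = k * d * w * L
  = 46 * 0.31 * 3.2 * 219
  = 9993.41 kJ


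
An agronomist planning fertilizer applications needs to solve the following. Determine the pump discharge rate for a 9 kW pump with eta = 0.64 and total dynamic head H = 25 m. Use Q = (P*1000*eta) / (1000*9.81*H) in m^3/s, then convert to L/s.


Q = (P * 1000 * eta) / (rho * g * H)
  = (9 * 1000 * 0.64) / (1000 * 9.81 * 25)
  = 5760 / 245250
  = 0.02349 m^3/s = 23.49 L/s


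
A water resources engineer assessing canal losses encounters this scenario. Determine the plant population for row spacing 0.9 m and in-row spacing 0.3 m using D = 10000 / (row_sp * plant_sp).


D = 10000 / (row_sp * plant_sp)
  = 10000 / (0.9 * 0.3)
  = 10000 / 0.2700
  = 37037.04 plants/ha


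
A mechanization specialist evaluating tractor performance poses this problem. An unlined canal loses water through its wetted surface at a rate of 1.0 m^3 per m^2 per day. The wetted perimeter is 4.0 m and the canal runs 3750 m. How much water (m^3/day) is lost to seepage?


S = C * P * L
  = 1.0 * 4.0 * 3750
  = 15000 m^3/day


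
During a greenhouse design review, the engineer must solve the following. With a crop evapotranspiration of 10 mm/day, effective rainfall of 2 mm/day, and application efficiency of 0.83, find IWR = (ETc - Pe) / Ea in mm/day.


IWR = (ETc - Pe) / Ea
    = (10 - 2) / 0.83
    = 8 / 0.83
    = 9.64 mm/day


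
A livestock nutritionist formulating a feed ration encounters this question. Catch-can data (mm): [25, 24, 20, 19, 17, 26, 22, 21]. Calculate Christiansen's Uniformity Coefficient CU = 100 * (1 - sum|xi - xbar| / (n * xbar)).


xbar = 174 / 8 = 21.750
sum|xi - xbar| = 20
CU = 100 * (1 - 20 / (8 * 21.750))
   = 100 * (1 - 0.1149)
   = 88.51%


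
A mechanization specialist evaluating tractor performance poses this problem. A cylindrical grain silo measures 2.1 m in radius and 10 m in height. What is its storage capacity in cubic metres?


V = pi * r^2 * h
  = pi * 2.1^2 * 10
  = pi * 4.41 * 10
  = 138.54 m^3


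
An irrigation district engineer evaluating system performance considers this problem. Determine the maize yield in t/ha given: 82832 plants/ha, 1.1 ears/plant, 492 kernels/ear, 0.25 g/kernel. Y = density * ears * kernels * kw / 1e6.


Y = density * ears * kernels * kw
  = 82832 * 1.1 * 492 * 0.25 g/ha
  = 11207169.60 g/ha
  = 11207.17 kg/ha = 11.21 t/ha


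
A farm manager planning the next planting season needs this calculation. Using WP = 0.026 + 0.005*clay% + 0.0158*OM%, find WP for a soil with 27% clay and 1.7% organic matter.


WP = 0.026 + 0.005*27 + 0.0158*1.7
   = 0.026 + 0.1350 + 0.0269
   = 0.1879


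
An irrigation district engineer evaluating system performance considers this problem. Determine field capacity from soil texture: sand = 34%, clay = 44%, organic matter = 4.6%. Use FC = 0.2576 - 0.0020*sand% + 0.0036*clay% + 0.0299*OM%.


FC = 0.2576 - 0.0020*34 + 0.0036*44 + 0.0299*4.6
   = 0.2576 - 0.0680 + 0.1584 + 0.1375
   = 0.4855


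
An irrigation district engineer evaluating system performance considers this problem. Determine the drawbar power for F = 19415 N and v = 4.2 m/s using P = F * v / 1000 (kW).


P = F * v / 1000
  = 19415 * 4.2 / 1000
  = 81543 / 1000
  = 81.54 kW


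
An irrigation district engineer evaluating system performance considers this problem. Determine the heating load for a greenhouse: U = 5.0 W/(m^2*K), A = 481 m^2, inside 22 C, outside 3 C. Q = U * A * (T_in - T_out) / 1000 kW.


dT = 22 - (3) = 19 K
Q = U * A * dT
  = 5.0 * 481 * 19
  = 45695 W = 45.70 kW


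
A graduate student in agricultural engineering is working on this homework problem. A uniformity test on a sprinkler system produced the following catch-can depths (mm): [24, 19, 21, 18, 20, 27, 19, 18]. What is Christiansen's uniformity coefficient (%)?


xbar = 166 / 8 = 20.750
sum|xi - xbar| = 19.500
CU = 100 * (1 - 19.500 / (8 * 20.750))
   = 100 * (1 - 0.1175)
   = 88.25%


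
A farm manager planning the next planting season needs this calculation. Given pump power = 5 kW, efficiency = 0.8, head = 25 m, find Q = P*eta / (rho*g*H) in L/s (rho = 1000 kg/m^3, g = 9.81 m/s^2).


Q = (P * 1000 * eta) / (rho * g * H)
  = (5 * 1000 * 0.8) / (1000 * 9.81 * 25)
  = 4000 / 245250
  = 0.01631 m^3/s = 16.31 L/s


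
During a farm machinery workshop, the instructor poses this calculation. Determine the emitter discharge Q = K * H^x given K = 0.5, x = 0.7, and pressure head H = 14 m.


Q = K * H^x
  = 0.5 * 14^0.7
  = 0.5 * 6.3429
  = 3.17 L/h


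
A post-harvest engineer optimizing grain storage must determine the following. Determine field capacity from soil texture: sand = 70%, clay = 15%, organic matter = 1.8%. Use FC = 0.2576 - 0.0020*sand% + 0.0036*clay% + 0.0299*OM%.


FC = 0.2576 - 0.0020*70 + 0.0036*15 + 0.0299*1.8
   = 0.2576 - 0.1400 + 0.0540 + 0.0538
   = 0.2254


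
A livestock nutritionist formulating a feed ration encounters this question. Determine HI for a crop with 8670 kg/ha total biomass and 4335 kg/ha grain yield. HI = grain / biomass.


HI = grain_yield / biomass
   = 4335 / 8670
   = 0.50


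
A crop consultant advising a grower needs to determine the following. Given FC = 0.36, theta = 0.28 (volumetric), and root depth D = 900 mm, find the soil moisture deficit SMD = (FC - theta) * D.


SMD = (FC - theta) * D
    = (0.36 - 0.28) * 900
    = 0.080 * 900
    = 72 mm


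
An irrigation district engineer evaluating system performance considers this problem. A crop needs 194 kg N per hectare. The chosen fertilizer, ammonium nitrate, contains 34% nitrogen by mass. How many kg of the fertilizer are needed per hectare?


Rate = N_required / (N_content / 100)
     = 194 / (34 / 100)
     = 194 / 0.34
     = 570.59 kg/ha


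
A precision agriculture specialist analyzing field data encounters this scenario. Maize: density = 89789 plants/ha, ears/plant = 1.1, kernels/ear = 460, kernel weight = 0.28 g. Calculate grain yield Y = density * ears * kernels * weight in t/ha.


Y = density * ears * kernels * kw
  = 89789 * 1.1 * 460 * 0.28 g/ha
  = 12721305.52 g/ha
  = 12721.31 kg/ha = 12.72 t/ha


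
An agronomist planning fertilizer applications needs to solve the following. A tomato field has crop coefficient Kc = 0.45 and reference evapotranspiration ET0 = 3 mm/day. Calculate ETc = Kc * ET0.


ETc = Kc * ET0
    = 0.45 * 3
    = 1.35 mm/day


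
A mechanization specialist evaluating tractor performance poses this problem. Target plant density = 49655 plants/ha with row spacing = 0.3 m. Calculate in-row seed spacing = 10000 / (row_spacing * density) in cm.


spacing = 10000 / (row_sp * density)
        = 10000 / (0.3 * 49655)
        = 10000 / 14896.50
        = 0.67130 m = 67.13 cm


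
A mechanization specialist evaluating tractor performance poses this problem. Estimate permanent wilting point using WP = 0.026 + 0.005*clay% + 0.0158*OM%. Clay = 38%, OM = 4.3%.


WP = 0.026 + 0.005*38 + 0.0158*4.3
   = 0.026 + 0.1900 + 0.0679
   = 0.2839


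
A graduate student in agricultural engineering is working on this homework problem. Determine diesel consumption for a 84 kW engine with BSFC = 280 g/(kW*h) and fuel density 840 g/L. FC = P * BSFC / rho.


FC = P * BSFC / rho_fuel
   = 84 * 280 / 840
   = 23520 / 840
   = 28 L/h


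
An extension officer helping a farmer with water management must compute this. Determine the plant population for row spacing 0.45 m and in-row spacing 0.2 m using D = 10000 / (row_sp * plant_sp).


D = 10000 / (row_sp * plant_sp)
  = 10000 / (0.45 * 0.2)
  = 10000 / 0.0900
  = 111111.11 plants/ha


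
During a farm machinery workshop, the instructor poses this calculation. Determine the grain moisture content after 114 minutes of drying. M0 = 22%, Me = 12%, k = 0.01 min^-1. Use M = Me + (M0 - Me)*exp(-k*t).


M = Me + (M0 - Me) * e^(-k*t)
  = 12 + (22 - 12) * e^(-0.01*114)
  = 12 + 10 * e^(-1.140)
  = 12 + 10 * 0.31982
  = 12 + 3.1982
  = 15.20%


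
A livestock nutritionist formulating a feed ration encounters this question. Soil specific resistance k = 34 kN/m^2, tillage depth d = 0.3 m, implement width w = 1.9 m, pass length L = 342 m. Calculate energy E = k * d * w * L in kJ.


E = k * d * w * L
  = 34 * 0.3 * 1.9 * 342
  = 6627.96 kJ


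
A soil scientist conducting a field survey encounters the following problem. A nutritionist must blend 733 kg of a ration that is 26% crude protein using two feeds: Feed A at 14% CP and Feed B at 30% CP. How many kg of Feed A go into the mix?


parts_A = CP_b - target = 30 - 26 = 4
parts_B = target - CP_a = 26 - 14 = 12
total_parts = 4 + 12 = 16
Feed A = 733 * 4 / 16 = 183.25 kg
Feed B = 733 * 12 / 16 = 549.75 kg

183.25 kg


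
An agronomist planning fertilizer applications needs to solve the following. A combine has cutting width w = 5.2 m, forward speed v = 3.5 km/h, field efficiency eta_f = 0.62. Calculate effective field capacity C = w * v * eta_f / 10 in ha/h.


C = w * v * eta_f / 10
  = 5.2 * 3.5 * 0.62 / 10
  = 11.28 / 10
  = 1.13 ha/h


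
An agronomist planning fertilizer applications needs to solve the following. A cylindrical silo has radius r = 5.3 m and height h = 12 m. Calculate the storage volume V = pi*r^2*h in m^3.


V = pi * r^2 * h
  = pi * 5.3^2 * 12
  = pi * 28.09 * 12
  = 1058.97 m^3


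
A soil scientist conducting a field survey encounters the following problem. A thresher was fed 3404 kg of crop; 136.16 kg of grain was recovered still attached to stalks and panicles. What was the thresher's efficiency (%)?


eta = (total - unthreshed) / total * 100
    = (3404 - 136.16) / 3404 * 100
    = 3267.84 / 3404 * 100
    = 96%


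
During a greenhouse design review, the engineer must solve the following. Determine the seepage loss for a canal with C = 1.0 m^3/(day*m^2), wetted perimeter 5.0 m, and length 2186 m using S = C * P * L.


S = C * P * L
  = 1.0 * 5.0 * 2186
  = 10930 m^3/day


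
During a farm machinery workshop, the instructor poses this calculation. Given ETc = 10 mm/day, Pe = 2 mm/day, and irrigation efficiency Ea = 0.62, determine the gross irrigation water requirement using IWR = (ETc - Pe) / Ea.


IWR = (ETc - Pe) / Ea
    = (10 - 2) / 0.62
    = 8 / 0.62
    = 12.90 mm/day


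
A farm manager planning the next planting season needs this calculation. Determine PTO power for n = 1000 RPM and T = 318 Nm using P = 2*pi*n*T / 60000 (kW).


P = 2*pi*n*T / 60000
  = 2*pi * 1000 * 318 / 60000
  = 1998052.93 / 60000
  = 33.30 kW


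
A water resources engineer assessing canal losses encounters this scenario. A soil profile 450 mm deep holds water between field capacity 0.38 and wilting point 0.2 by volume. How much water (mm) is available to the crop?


AW = (FC - WP) * D
   = (0.38 - 0.2) * 450
   = 0.18 * 450
   = 81 mm


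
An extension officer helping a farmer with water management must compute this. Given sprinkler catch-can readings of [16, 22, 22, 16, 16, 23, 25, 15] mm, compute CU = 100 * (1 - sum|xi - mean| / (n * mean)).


xbar = 155 / 8 = 19.375
sum|xi - xbar| = 29
CU = 100 * (1 - 29 / (8 * 19.375))
   = 100 * (1 - 0.1871)
   = 81.29%


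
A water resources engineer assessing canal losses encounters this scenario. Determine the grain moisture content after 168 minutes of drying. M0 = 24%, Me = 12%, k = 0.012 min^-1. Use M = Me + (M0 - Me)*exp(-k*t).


M = Me + (M0 - Me) * e^(-k*t)
  = 12 + (24 - 12) * e^(-0.012*168)
  = 12 + 12 * e^(-2.016)
  = 12 + 12 * 0.13319
  = 12 + 1.5982
  = 13.60%


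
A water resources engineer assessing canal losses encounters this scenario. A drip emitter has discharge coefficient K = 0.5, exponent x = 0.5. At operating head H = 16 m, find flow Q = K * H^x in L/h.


Q = K * H^x
  = 0.5 * 16^0.5
  = 0.5 * 4
  = 2 L/h


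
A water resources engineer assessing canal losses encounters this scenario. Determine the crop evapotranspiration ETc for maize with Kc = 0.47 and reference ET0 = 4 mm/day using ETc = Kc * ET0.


ETc = Kc * ET0
    = 0.47 * 4
    = 1.88 mm/day


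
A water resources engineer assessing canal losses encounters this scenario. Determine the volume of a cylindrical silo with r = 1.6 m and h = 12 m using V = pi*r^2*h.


V = pi * r^2 * h
  = pi * 1.6^2 * 12
  = pi * 2.56 * 12
  = 96.51 m^3


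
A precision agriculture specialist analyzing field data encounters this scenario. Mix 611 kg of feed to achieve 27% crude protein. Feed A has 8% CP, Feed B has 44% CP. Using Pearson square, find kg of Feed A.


parts_A = CP_b - target = 44 - 27 = 17
parts_B = target - CP_a = 27 - 8 = 19
total_parts = 17 + 19 = 36
Feed A = 611 * 17 / 36 = 288.53 kg
Feed B = 611 * 19 / 36 = 322.47 kg

288.53 kg


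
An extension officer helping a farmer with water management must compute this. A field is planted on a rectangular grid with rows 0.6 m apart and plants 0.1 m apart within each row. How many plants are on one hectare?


D = 10000 / (row_sp * plant_sp)
  = 10000 / (0.6 * 0.1)
  = 10000 / 0.0600
  = 166666.67 plants/ha


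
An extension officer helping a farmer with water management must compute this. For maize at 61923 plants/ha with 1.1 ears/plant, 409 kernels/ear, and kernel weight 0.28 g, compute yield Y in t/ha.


Y = density * ears * kernels * kw
  = 61923 * 1.1 * 409 * 0.28 g/ha
  = 7800564.16 g/ha
  = 7800.56 kg/ha = 7.80 t/ha


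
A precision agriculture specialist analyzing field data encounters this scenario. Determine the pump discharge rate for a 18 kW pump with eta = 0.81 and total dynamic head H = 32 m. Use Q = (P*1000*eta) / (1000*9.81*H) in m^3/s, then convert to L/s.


Q = (P * 1000 * eta) / (rho * g * H)
  = (18 * 1000 * 0.81) / (1000 * 9.81 * 32)
  = 14580 / 313920
  = 0.04644 m^3/s = 46.44 L/s


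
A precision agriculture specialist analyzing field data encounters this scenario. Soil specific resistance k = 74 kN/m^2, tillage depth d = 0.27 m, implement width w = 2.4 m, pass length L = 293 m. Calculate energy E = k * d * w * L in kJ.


E = k * d * w * L
  = 74 * 0.27 * 2.4 * 293
  = 14049.94 kJ


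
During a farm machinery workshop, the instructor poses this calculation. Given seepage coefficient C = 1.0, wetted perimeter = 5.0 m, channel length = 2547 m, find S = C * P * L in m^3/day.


S = C * P * L
  = 1.0 * 5.0 * 2547
  = 12735 m^3/day


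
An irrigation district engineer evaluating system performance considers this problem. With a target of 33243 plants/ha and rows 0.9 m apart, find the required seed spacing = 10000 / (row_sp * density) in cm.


spacing = 10000 / (row_sp * density)
        = 10000 / (0.9 * 33243)
        = 10000 / 29918.70
        = 0.33424 m = 33.42 cm


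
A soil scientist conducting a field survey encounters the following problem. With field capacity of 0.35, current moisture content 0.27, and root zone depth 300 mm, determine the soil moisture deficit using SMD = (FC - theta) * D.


SMD = (FC - theta) * D
    = (0.35 - 0.27) * 300
    = 0.080 * 300
    = 24 mm


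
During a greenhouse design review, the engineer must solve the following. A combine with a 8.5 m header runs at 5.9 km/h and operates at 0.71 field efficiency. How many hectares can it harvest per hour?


C = w * v * eta_f / 10
  = 8.5 * 5.9 * 0.71 / 10
  = 35.61 / 10
  = 3.56 ha/h


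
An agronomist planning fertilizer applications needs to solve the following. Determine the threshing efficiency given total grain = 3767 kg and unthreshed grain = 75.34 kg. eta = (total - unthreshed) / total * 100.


eta = (total - unthreshed) / total * 100
    = (3767 - 75.34) / 3767 * 100
    = 3691.66 / 3767 * 100
    = 98%


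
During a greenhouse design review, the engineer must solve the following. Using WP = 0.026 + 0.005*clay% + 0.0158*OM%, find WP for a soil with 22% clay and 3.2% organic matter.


WP = 0.026 + 0.005*22 + 0.0158*3.2
   = 0.026 + 0.1100 + 0.0506
   = 0.1866


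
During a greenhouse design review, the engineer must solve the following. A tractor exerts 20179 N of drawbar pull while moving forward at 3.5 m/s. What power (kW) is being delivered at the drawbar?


P = F * v / 1000
  = 20179 * 3.5 / 1000
  = 70626.50 / 1000
  = 70.63 kW


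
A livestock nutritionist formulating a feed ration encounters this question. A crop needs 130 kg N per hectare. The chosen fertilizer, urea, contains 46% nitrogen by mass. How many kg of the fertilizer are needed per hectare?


Rate = N_required / (N_content / 100)
     = 130 / (46 / 100)
     = 130 / 0.46
     = 282.61 kg/ha


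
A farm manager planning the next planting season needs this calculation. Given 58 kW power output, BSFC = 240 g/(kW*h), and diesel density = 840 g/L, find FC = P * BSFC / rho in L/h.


FC = P * BSFC / rho_fuel
   = 58 * 240 / 840
   = 13920 / 840
   = 16.57 L/h


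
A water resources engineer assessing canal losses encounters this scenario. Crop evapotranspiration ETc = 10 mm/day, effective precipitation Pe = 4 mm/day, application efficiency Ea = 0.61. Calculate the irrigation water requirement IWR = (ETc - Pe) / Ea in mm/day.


IWR = (ETc - Pe) / Ea
    = (10 - 4) / 0.61
    = 6 / 0.61
    = 9.84 mm/day


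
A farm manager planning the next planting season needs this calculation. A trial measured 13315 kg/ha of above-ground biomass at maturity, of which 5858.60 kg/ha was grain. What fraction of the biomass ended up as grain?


HI = grain_yield / biomass
   = 5858.60 / 13315
   = 0.44


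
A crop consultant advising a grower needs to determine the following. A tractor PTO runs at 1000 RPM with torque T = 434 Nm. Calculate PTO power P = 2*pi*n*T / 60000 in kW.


P = 2*pi*n*T / 60000
  = 2*pi * 1000 * 434 / 60000
  = 2726902.42 / 60000
  = 45.45 kW


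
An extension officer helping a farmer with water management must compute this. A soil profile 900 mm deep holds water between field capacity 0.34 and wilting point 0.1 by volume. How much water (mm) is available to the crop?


AW = (FC - WP) * D
   = (0.34 - 0.1) * 900
   = 0.24 * 900
   = 216 mm


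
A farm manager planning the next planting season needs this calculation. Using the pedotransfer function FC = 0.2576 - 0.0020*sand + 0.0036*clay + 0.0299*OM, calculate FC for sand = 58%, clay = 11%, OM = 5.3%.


FC = 0.2576 - 0.0020*58 + 0.0036*11 + 0.0299*5.3
   = 0.2576 - 0.1160 + 0.0396 + 0.1585
   = 0.3397


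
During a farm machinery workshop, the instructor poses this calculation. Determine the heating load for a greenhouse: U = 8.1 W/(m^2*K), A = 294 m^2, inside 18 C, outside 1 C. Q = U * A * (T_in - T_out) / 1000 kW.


dT = 18 - (1) = 17 K
Q = U * A * dT
  = 8.1 * 294 * 17
  = 40483.80 W = 40.48 kW


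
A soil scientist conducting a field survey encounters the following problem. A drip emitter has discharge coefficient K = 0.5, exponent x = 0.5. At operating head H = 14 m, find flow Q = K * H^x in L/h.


Q = K * H^x
  = 0.5 * 14^0.5
  = 0.5 * 3.7417
  = 1.87 L/h


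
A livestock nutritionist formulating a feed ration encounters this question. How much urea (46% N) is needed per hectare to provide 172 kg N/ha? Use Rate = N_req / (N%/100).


Rate = N_required / (N_content / 100)
     = 172 / (46 / 100)
     = 172 / 0.46
     = 373.91 kg/ha


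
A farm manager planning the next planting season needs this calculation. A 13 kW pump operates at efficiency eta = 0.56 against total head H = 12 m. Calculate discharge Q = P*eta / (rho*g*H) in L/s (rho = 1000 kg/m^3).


Q = (P * 1000 * eta) / (rho * g * H)
  = (13 * 1000 * 0.56) / (1000 * 9.81 * 12)
  = 7280 / 117720
  = 0.06184 m^3/s = 61.84 L/s


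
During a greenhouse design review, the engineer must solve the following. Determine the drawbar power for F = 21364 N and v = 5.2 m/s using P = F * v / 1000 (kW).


P = F * v / 1000
  = 21364 * 5.2 / 1000
  = 111092.80 / 1000
  = 111.09 kW


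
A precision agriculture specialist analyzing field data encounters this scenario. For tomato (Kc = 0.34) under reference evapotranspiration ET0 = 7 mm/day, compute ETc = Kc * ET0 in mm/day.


ETc = Kc * ET0
    = 0.34 * 7
    = 2.38 mm/day


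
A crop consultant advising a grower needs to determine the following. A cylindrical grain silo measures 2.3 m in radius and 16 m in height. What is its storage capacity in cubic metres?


V = pi * r^2 * h
  = pi * 2.3^2 * 16
  = pi * 5.29 * 16
  = 265.90 m^3


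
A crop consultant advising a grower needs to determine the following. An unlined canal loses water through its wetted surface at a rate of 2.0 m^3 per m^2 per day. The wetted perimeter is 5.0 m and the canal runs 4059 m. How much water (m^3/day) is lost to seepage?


S = C * P * L
  = 2.0 * 5.0 * 4059
  = 40590 m^3/day


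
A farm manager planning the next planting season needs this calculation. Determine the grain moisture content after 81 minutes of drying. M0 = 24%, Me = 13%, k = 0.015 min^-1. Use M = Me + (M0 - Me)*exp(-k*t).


M = Me + (M0 - Me) * e^(-k*t)
  = 13 + (24 - 13) * e^(-0.015*81)
  = 13 + 11 * e^(-1.215)
  = 13 + 11 * 0.29671
  = 13 + 3.2638
  = 16.26%


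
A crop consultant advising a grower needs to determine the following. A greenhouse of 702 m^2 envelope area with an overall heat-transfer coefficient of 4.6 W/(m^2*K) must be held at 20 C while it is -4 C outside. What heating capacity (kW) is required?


dT = 20 - (-4) = 24 K
Q = U * A * dT
  = 4.6 * 702 * 24
  = 77500.80 W = 77.50 kW


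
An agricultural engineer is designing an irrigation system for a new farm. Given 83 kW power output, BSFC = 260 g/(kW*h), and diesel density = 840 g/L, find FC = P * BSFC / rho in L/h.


FC = P * BSFC / rho_fuel
   = 83 * 260 / 840
   = 21580 / 840
   = 25.69 L/h


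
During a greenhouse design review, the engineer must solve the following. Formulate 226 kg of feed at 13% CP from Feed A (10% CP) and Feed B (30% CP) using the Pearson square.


parts_A = CP_b - target = 30 - 13 = 17
parts_B = target - CP_a = 13 - 10 = 3
total_parts = 17 + 3 = 20
Feed A = 226 * 17 / 20 = 192.10 kg
Feed B = 226 * 3 / 20 = 33.90 kg

192.10 kg


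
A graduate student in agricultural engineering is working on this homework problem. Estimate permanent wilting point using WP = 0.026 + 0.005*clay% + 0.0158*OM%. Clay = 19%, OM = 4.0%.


WP = 0.026 + 0.005*19 + 0.0158*4.0
   = 0.026 + 0.0950 + 0.0632
   = 0.1842


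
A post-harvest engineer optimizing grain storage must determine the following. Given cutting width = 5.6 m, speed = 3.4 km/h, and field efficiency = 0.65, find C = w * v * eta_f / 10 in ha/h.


C = w * v * eta_f / 10
  = 5.6 * 3.4 * 0.65 / 10
  = 12.38 / 10
  = 1.24 ha/h


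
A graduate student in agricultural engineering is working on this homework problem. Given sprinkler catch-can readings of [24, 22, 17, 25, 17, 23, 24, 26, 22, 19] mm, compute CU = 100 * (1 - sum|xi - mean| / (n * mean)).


xbar = 219 / 10 = 21.900
sum|xi - xbar| = 25.400
CU = 100 * (1 - 25.400 / (10 * 21.900))
   = 100 * (1 - 0.1160)
   = 88.40%


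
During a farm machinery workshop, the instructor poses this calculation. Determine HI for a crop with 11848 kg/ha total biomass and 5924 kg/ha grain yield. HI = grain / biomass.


HI = grain_yield / biomass
   = 5924 / 11848
   = 0.50


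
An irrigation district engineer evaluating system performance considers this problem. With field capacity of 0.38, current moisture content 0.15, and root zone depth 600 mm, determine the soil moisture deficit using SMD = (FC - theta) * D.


SMD = (FC - theta) * D
    = (0.38 - 0.15) * 600
    = 0.230 * 600
    = 138 mm


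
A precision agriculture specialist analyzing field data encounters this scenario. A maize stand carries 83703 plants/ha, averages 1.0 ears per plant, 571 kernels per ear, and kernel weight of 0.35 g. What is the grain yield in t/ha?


Y = density * ears * kernels * kw
  = 83703 * 1.0 * 571 * 0.35 g/ha
  = 16728044.55 g/ha
  = 16728.04 kg/ha = 16.73 t/ha


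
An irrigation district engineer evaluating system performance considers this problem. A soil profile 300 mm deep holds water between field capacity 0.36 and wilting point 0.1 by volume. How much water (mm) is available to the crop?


AW = (FC - WP) * D
   = (0.36 - 0.1) * 300
   = 0.26 * 300
   = 78 mm


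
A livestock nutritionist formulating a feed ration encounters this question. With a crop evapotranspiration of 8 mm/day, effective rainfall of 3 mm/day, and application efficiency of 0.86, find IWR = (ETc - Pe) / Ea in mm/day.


IWR = (ETc - Pe) / Ea
    = (8 - 3) / 0.86
    = 5 / 0.86
    = 5.81 mm/day


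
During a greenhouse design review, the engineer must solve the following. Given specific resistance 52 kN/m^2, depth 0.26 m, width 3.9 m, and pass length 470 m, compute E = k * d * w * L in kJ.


E = k * d * w * L
  = 52 * 0.26 * 3.9 * 470
  = 24782.16 kJ


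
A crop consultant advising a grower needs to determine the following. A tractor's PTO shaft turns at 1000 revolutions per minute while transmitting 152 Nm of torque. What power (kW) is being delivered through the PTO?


P = 2*pi*n*T / 60000
  = 2*pi * 1000 * 152 / 60000
  = 955044.17 / 60000
  = 15.92 kW


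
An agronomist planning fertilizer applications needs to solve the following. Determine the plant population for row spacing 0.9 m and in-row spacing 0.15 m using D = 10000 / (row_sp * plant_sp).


D = 10000 / (row_sp * plant_sp)
  = 10000 / (0.9 * 0.15)
  = 10000 / 0.1350
  = 74074.07 plants/ha


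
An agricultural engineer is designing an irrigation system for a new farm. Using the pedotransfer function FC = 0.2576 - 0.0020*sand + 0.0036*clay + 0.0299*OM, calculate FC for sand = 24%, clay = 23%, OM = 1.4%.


FC = 0.2576 - 0.0020*24 + 0.0036*23 + 0.0299*1.4
   = 0.2576 - 0.0480 + 0.0828 + 0.0419
   = 0.3343


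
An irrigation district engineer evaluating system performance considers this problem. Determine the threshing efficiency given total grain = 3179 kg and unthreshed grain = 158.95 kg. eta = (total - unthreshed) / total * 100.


eta = (total - unthreshed) / total * 100
    = (3179 - 158.95) / 3179 * 100
    = 3020.05 / 3179 * 100
    = 95%


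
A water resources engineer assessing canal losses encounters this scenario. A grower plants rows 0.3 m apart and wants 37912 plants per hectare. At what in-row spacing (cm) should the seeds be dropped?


spacing = 10000 / (row_sp * density)
        = 10000 / (0.3 * 37912)
        = 10000 / 11373.60
        = 0.87923 m = 87.92 cm


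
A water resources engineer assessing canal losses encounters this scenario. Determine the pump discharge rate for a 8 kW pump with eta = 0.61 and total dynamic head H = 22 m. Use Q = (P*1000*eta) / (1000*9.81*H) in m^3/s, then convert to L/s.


Q = (P * 1000 * eta) / (rho * g * H)
  = (8 * 1000 * 0.61) / (1000 * 9.81 * 22)
  = 4880 / 215820
  = 0.02261 m^3/s = 22.61 L/s


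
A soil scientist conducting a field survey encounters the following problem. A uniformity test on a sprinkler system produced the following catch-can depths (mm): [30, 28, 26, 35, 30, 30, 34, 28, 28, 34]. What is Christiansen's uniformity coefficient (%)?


xbar = 303 / 10 = 30.300
sum|xi - xbar| = 24.200
CU = 100 * (1 - 24.200 / (10 * 30.300))
   = 100 * (1 - 0.0799)
   = 92.01%


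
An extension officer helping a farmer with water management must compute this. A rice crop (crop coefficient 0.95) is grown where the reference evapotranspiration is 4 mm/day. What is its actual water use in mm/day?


ETc = Kc * ET0
    = 0.95 * 4
    = 3.80 mm/day


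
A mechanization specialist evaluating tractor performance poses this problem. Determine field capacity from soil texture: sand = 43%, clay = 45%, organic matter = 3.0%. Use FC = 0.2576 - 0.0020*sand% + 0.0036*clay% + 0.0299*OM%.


FC = 0.2576 - 0.0020*43 + 0.0036*45 + 0.0299*3.0
   = 0.2576 - 0.0860 + 0.1620 + 0.0897
   = 0.4233


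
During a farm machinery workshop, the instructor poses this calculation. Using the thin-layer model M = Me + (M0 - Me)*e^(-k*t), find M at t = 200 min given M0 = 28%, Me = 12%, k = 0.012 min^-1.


M = Me + (M0 - Me) * e^(-k*t)
  = 12 + (28 - 12) * e^(-0.012*200)
  = 12 + 16 * e^(-2.400)
  = 12 + 16 * 0.09072
  = 12 + 1.4515
  = 13.45%


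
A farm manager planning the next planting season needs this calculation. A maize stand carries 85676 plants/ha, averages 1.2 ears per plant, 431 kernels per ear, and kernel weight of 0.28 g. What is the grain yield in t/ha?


Y = density * ears * kernels * kw
  = 85676 * 1.2 * 431 * 0.28 g/ha
  = 12407255.62 g/ha
  = 12407.26 kg/ha = 12.41 t/ha


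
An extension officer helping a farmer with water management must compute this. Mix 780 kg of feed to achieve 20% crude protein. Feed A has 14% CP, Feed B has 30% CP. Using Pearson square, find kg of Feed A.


parts_A = CP_b - target = 30 - 20 = 10
parts_B = target - CP_a = 20 - 14 = 6
total_parts = 10 + 6 = 16
Feed A = 780 * 10 / 16 = 487.50 kg
Feed B = 780 * 6 / 16 = 292.50 kg

487.50 kg


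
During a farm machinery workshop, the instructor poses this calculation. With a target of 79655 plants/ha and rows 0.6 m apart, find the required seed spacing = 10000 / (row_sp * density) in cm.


spacing = 10000 / (row_sp * density)
        = 10000 / (0.6 * 79655)
        = 10000 / 47793
        = 0.20924 m = 20.92 cm


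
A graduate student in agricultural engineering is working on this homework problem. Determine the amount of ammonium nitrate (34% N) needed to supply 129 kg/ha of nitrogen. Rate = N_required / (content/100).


Rate = N_required / (N_content / 100)
     = 129 / (34 / 100)
     = 129 / 0.34
     = 379.41 kg/ha


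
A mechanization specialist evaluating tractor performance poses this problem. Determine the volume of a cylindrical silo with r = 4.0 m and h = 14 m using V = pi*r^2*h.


V = pi * r^2 * h
  = pi * 4.0^2 * 14
  = pi * 16 * 14
  = 703.72 m^3


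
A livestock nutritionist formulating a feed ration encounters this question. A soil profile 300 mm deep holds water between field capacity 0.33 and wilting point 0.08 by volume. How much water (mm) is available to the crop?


AW = (FC - WP) * D
   = (0.33 - 0.08) * 300
   = 0.25 * 300
   = 75 mm


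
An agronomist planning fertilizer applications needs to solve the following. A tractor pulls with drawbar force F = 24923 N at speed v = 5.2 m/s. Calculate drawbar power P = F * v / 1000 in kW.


P = F * v / 1000
  = 24923 * 5.2 / 1000
  = 129599.60 / 1000
  = 129.60 kW


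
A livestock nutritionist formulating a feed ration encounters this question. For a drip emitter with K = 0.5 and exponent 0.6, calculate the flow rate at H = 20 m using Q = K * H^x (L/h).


Q = K * H^x
  = 0.5 * 20^0.6
  = 0.5 * 6.0342
  = 3.02 L/h


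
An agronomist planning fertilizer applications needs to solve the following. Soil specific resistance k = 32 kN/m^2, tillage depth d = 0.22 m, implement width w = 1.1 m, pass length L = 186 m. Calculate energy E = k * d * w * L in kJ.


E = k * d * w * L
  = 32 * 0.22 * 1.1 * 186
  = 1440.38 kJ


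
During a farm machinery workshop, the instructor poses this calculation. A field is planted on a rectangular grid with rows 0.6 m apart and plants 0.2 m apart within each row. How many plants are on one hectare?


D = 10000 / (row_sp * plant_sp)
  = 10000 / (0.6 * 0.2)
  = 10000 / 0.1200
  = 83333.33 plants/ha


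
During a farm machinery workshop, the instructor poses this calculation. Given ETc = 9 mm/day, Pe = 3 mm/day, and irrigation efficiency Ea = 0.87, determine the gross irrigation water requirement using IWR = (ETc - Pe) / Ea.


IWR = (ETc - Pe) / Ea
    = (9 - 3) / 0.87
    = 6 / 0.87
    = 6.90 mm/day


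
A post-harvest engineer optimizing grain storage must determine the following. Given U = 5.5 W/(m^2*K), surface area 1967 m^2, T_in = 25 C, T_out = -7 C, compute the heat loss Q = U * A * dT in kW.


dT = 25 - (-7) = 32 K
Q = U * A * dT
  = 5.5 * 1967 * 32
  = 346192 W = 346.19 kW


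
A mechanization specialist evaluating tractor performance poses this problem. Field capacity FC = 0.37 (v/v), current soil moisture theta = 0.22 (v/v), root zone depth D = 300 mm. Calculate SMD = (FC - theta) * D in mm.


SMD = (FC - theta) * D
    = (0.37 - 0.22) * 300
    = 0.150 * 300
    = 45 mm


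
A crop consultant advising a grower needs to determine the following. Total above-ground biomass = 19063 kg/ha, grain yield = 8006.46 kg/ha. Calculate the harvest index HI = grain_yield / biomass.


HI = grain_yield / biomass
   = 8006.46 / 19063
   = 0.42


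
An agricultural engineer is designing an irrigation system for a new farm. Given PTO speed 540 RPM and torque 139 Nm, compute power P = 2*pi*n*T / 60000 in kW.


P = 2*pi*n*T / 60000
  = 2*pi * 540 * 139 / 60000
  = 471615.89 / 60000
  = 7.86 kW


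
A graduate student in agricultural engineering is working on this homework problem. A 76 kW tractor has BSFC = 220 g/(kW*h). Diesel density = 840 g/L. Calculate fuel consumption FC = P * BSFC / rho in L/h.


FC = P * BSFC / rho_fuel
   = 76 * 220 / 840
   = 16720 / 840
   = 19.90 L/h


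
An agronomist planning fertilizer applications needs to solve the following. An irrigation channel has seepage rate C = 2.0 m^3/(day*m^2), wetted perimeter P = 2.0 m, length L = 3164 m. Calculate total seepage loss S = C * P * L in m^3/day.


S = C * P * L
  = 2.0 * 2.0 * 3164
  = 12656 m^3/day


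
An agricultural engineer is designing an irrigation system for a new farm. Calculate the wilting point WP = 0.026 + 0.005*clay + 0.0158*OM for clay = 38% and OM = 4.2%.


WP = 0.026 + 0.005*38 + 0.0158*4.2
   = 0.026 + 0.1900 + 0.0664
   = 0.2824


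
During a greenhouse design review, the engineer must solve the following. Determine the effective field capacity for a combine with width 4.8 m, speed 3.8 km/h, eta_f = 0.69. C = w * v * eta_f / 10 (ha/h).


C = w * v * eta_f / 10
  = 4.8 * 3.8 * 0.69 / 10
  = 12.59 / 10
  = 1.26 ha/h


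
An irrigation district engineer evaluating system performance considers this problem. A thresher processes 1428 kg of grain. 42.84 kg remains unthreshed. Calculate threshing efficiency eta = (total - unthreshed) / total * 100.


eta = (total - unthreshed) / total * 100
    = (1428 - 42.84) / 1428 * 100
    = 1385.16 / 1428 * 100
    = 97%


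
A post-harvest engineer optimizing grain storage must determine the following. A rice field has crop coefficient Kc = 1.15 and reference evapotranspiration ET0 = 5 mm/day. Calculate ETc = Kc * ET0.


ETc = Kc * ET0
    = 1.15 * 5
    = 5.75 mm/day
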